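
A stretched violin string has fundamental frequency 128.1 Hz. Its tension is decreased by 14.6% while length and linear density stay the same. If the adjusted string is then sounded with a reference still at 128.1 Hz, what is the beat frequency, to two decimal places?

9.72 Hz

For a string, f ∝ √T, so the new frequency is 128.1·√0.854 = 118.3799 Hz.
f_beat = |118.3799 − 128.1| = 9.72 Hz.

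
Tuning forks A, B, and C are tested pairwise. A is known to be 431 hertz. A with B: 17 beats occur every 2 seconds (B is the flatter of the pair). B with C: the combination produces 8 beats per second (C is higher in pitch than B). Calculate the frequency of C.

A–B: Beat frequency = 17/2 = 8.5 Hz.
B is below A, so f_B = 431 − 8.5 = 422.5 Hz.
C is above B, so f_C = 422.5 + 8 = 430.5 Hz.

430.5 Hz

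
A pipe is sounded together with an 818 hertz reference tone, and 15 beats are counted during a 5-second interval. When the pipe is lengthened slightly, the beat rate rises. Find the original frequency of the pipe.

815 Hz

Beat frequency = 15/5 = 3 Hz.
|f − 818| = 3, so the pipe was at either 815 Hz or 821 Hz.
A longer pipe has a lower fundamental; the adjustment lowers the pipe's frequency.
The beat rate rose, so the adjustment moved the pipe further from 818 Hz — it was already below the reference.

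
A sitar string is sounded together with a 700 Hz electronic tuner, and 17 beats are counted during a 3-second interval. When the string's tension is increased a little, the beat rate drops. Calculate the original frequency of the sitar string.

Beat frequency = 17/3 = 5.6667 Hz.
|f − 700| = 5.6667, so the sitar string was at either 694.3333 Hz or 705.6667 Hz.
Higher tension means higher frequency; the adjustment raises the sitar string's frequency.
The beat rate fell, so the adjustment moved the sitar string toward 700 Hz — it must have started below the reference.

694.3333 Hz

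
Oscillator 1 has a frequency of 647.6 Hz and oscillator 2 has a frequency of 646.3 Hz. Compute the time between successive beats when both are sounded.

f_beat = |647.6 − 646.3| = 1.3 Hz.
Beat period T = 1 / f_beat = 1 / 1.3 s.

0.769 s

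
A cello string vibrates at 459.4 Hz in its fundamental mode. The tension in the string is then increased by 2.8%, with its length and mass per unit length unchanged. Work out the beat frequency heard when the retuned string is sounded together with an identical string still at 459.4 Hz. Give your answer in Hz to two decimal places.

6.39 Hz

For a string, f ∝ √T, so the new frequency is 459.4·√1.028 = 465.7872 Hz.
f_beat = |465.7872 − 459.4| = 6.39 Hz.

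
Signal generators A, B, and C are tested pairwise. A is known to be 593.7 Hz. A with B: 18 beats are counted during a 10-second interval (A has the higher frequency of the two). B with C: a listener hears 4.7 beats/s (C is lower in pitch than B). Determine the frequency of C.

A–B: Beat frequency = 18/10 = 1.8 Hz.
B is below A, so f_B = 593.7 − 1.8 = 591.9 Hz.
C is below B, so f_C = 591.9 − 4.7 = 587.2 Hz.

587.2 Hz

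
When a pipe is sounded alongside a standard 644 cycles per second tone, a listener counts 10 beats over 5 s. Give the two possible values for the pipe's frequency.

Beat frequency = 10/5 = 2 Hz.
|f − 644| = 2, so f = 644 ± 2.

642 Hz or 646 Hz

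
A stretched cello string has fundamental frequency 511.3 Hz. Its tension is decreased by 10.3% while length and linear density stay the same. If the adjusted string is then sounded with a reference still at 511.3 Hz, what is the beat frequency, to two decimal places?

For a string, f ∝ √T, so the new frequency is 511.3·√0.897 = 484.2527 Hz.
f_beat = |484.2527 − 511.3| = 27.05 Hz.

27.05 Hz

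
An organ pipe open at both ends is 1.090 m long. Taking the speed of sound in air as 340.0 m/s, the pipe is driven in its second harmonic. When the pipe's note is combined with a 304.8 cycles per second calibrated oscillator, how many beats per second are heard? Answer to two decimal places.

Open pipe: f_n = n·v/(2L) = 2·340.0/(2·1.090) = 311.9266 Hz.
f_beat = |311.9266 − 304.8| = 7.13 Hz.

7.13 Hz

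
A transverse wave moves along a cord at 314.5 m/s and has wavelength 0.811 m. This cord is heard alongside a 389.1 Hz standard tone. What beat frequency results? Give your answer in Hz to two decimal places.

Source frequency f = v/λ = 314.5/0.811 = 387.7928 Hz.
f_beat = |387.7928 − 389.1| = 1.31 Hz.

1.31 Hz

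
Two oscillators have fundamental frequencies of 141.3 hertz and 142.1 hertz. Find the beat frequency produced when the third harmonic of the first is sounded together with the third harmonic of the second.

2.4 Hz

Third harmonic of the first: 3·141.3 = 423.9 Hz.
Third harmonic of the second: 3·142.1 = 426.3 Hz.
f_beat = |423.9 − 426.3| = 2.4 Hz.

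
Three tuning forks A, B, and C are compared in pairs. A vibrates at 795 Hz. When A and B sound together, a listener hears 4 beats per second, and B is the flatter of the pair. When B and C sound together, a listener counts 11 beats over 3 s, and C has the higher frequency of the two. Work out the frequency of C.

B is below A, so f_B = 795 − 4 = 791 Hz.
B–C: Beat frequency = 11/3 = 3.6667 Hz.
C is above B, so f_C = 791 + 3.6667 = 794.6667 Hz.

794.6667 Hz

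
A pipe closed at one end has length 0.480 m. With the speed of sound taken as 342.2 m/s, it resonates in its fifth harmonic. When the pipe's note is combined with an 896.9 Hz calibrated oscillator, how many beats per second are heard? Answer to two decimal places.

5.75 Hz

Closed pipe (odd harmonics): f_n = n·v/(4L) = 5·342.2/(4·0.480) = 891.1458 Hz.
f_beat = |891.1458 − 896.9| = 5.75 Hz.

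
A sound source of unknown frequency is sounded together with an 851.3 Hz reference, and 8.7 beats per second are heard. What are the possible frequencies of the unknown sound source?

|f − 851.3| = 8.7, so f = 851.3 ± 8.7.

842.6 Hz or 860 Hz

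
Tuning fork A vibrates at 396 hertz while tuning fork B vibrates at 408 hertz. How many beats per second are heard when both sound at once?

Beats arise from superposition of two nearby frequencies; the beat rate is |f₁ − f₂|.
|396 − 408| = 12 Hz.

12 Hz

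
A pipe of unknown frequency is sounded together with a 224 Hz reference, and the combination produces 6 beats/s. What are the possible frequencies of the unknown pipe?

218 Hz or 230 Hz

|f − 224| = 6, so f = 224 ± 6.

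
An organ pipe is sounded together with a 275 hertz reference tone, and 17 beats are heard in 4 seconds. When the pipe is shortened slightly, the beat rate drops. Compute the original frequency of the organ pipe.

270.75 Hz

Beat frequency = 17/4 = 4.25 Hz.
|f − 275| = 4.25, so the organ pipe was at either 270.75 Hz or 279.25 Hz.
A shorter pipe has a higher fundamental; the adjustment raises the organ pipe's frequency.
The beat rate fell, so the adjustment moved the organ pipe toward 275 Hz — it must have started below the reference.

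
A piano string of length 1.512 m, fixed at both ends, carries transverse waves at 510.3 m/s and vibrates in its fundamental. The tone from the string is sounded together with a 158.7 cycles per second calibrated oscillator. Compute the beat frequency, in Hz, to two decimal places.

10.05 Hz

For a string fixed at both ends, f_n = n·v/(2L) = 1·510.3/(2·1.512) = 168.7500 Hz.
f_beat = |168.7500 − 158.7| = 10.05 Hz.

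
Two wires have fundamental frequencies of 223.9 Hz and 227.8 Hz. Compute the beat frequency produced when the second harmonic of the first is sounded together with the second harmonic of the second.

7.8 Hz

Second harmonic of the first: 2·223.9 = 447.8 Hz.
Second harmonic of the second: 2·227.8 = 455.6 Hz.
f_beat = |447.8 − 455.6| = 7.8 Hz.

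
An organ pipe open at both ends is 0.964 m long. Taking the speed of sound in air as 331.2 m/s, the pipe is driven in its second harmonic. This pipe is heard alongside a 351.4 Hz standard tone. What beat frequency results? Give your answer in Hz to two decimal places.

Open pipe: f_n = n·v/(2L) = 2·331.2/(2·0.964) = 343.5685 Hz.
f_beat = |343.5685 − 351.4| = 7.83 Hz.

7.83 Hz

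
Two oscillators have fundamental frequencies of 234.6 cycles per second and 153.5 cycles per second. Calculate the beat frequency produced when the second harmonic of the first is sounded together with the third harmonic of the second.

Second harmonic of the first: 2·234.6 = 469.2 Hz.
Third harmonic of the second: 3·153.5 = 460.5 Hz.
f_beat = |469.2 − 460.5| = 8.7 Hz.

8.7 Hz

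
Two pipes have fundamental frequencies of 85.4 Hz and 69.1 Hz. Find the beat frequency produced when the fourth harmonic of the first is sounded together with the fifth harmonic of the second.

Fourth harmonic of the first: 4·85.4 = 341.6 Hz.
Fifth harmonic of the second: 5·69.1 = 345.5 Hz.
f_beat = |341.6 − 345.5| = 3.9 Hz.

3.9 Hz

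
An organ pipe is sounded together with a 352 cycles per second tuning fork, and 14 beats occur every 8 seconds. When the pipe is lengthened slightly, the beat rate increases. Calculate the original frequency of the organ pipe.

350.25 Hz

Beat frequency = 14/8 = 1.75 Hz.
|f − 352| = 1.75, so the organ pipe was at either 350.25 Hz or 353.75 Hz.
A longer pipe has a lower fundamental; the adjustment lowers the organ pipe's frequency.
The beat rate rose, so the adjustment moved the organ pipe further from 352 Hz — it was already below the reference.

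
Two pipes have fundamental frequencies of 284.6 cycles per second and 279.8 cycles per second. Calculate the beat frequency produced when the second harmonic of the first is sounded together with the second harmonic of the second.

Second harmonic of the first: 2·284.6 = 569.2 Hz.
Second harmonic of the second: 2·279.8 = 559.6 Hz.
f_beat = |569.2 − 559.6| = 9.6 Hz.

9.6 Hz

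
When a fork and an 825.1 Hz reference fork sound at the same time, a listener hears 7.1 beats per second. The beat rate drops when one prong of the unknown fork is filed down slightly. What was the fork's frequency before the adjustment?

818 Hz

|f − 825.1| = 7.1, so the fork was at either 818 Hz or 832.2 Hz.
Filing a prong removes mass and raises the fork's frequency; the adjustment raises the fork's frequency.
The beat rate fell, so the adjustment moved the fork toward 825.1 Hz — it must have started below the reference.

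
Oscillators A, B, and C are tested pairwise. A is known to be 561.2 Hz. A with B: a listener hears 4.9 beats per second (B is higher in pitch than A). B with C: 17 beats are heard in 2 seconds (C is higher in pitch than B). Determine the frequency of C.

B is above A, so f_B = 561.2 + 4.9 = 566.1 Hz.
B–C: Beat frequency = 17/2 = 8.5 Hz.
C is above B, so f_C = 566.1 + 8.5 = 574.6 Hz.

574.6 Hz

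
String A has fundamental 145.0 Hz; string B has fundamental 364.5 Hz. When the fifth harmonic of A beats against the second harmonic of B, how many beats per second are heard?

Fifth harmonic of the first: 5·145.0 = 725.0 Hz.
Second harmonic of the second: 2·364.5 = 729.0 Hz.
f_beat = |725.0 − 729.0| = 4.0 Hz.

4.0 Hz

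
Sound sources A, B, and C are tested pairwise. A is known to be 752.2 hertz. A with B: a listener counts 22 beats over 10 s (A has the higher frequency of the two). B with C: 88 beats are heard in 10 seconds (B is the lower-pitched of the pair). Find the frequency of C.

758.8 Hz

A–B: Beat frequency = 22/10 = 2.2 Hz.
B is below A, so f_B = 752.2 − 2.2 = 750 Hz.
B–C: Beat frequency = 88/10 = 8.8 Hz.
C is above B, so f_C = 750 + 8.8 = 758.8 Hz.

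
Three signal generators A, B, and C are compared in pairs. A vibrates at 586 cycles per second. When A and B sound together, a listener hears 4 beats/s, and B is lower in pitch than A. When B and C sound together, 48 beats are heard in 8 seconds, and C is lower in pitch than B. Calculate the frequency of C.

576 Hz

B is below A, so f_B = 586 − 4 = 582 Hz.
B–C: Beat frequency = 48/8 = 6 Hz.
C is below B, so f_C = 582 − 6 = 576 Hz.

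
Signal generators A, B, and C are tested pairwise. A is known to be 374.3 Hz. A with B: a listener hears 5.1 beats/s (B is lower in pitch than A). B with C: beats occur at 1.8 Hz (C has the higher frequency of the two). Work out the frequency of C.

B is below A, so f_B = 374.3 − 5.1 = 369.2 Hz.
C is above B, so f_C = 369.2 + 1.8 = 371 Hz.

371 Hz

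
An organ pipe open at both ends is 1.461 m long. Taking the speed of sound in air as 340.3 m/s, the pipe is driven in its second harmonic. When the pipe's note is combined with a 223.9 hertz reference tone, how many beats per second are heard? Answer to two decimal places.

Open pipe: f_n = n·v/(2L) = 2·340.3/(2·1.461) = 232.9227 Hz.
f_beat = |232.9227 − 223.9| = 9.02 Hz.

9.02 Hz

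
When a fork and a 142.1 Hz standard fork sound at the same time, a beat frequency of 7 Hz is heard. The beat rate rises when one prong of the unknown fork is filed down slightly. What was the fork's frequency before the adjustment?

|f − 142.1| = 7, so the fork was at either 135.1 Hz or 149.1 Hz.
Filing a prong removes mass and raises the fork's frequency; the adjustment raises the fork's frequency.
The beat rate rose, so the adjustment moved the fork further from 142.1 Hz — it was already above the reference.

149.1 Hz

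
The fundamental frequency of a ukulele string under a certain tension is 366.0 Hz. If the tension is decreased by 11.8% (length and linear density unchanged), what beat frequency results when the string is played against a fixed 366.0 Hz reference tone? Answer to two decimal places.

For a string, f ∝ √T, so the new frequency is 366.0·√0.882 = 343.7284 Hz.
f_beat = |343.7284 − 366.0| = 22.27 Hz.

22.27 Hz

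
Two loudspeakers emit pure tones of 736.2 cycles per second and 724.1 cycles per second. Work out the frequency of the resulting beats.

12.1 Hz

Beats arise from superposition of two nearby frequencies; the beat rate is |f₁ − f₂|.
|736.2 − 724.1| = 12.1 Hz.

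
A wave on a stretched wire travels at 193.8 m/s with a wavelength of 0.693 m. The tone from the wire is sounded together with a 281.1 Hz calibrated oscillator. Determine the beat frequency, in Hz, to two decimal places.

Source frequency f = v/λ = 193.8/0.693 = 279.6537 Hz.
f_beat = |279.6537 − 281.1| = 1.45 Hz.

1.45 Hz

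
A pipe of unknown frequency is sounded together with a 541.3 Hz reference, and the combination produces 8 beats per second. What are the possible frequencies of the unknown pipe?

533.3 Hz or 549.3 Hz

|f − 541.3| = 8, so f = 541.3 ± 8.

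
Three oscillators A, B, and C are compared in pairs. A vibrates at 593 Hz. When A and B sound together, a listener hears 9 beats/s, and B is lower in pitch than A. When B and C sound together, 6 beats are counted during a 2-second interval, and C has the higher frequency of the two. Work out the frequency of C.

587 Hz

B is below A, so f_B = 593 − 9 = 584 Hz.
B–C: Beat frequency = 6/2 = 3 Hz.
C is above B, so f_C = 584 + 3 = 587 Hz.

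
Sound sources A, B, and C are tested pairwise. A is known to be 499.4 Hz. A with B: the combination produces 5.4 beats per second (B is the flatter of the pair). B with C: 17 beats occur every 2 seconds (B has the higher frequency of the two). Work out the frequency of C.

B is below A, so f_B = 499.4 − 5.4 = 494 Hz.
B–C: Beat frequency = 17/2 = 8.5 Hz.
C is below B, so f_C = 494 − 8.5 = 485.5 Hz.

485.5 Hz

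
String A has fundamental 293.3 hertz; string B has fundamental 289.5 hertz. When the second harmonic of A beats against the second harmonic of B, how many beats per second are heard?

7.6 Hz

Second harmonic of the first: 2·293.3 = 586.6 Hz.
Second harmonic of the second: 2·289.5 = 579.0 Hz.
f_beat = |586.6 − 579.0| = 7.6 Hz.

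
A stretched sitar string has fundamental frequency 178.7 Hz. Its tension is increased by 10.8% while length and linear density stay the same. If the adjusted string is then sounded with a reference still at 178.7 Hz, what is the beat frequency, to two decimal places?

9.40 Hz

For a string, f ∝ √T, so the new frequency is 178.7·√1.108 = 188.1024 Hz.
f_beat = |188.1024 − 178.7| = 9.40 Hz.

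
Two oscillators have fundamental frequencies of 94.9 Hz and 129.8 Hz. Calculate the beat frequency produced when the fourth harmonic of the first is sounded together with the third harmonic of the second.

9.8 Hz

Fourth harmonic of the first: 4·94.9 = 379.6 Hz.
Third harmonic of the second: 3·129.8 = 389.4 Hz.
f_beat = |379.6 − 389.4| = 9.8 Hz.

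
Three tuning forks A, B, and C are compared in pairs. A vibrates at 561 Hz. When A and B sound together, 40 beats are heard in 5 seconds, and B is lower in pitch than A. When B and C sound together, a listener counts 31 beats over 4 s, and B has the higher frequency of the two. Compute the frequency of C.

545.25 Hz

A–B: Beat frequency = 40/5 = 8 Hz.
B is below A, so f_B = 561 − 8 = 553 Hz.
B–C: Beat frequency = 31/4 = 7.75 Hz.
C is below B, so f_C = 553 − 7.75 = 545.25 Hz.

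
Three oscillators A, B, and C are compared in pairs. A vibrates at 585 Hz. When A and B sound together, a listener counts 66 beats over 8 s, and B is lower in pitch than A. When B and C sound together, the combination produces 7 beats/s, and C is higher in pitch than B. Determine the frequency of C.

583.75 Hz

A–B: Beat frequency = 66/8 = 8.25 Hz.
B is below A, so f_B = 585 − 8.25 = 576.75 Hz.
C is above B, so f_C = 576.75 + 7 = 583.75 Hz.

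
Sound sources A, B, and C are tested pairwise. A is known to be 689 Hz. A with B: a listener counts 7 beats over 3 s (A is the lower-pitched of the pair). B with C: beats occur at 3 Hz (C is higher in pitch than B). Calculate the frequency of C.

A–B: Beat frequency = 7/3 = 2.3333 Hz.
B is above A, so f_B = 689 + 2.3333 = 691.3333 Hz.
C is above B, so f_C = 691.3333 + 3 = 694.3333 Hz.

694.3333 Hz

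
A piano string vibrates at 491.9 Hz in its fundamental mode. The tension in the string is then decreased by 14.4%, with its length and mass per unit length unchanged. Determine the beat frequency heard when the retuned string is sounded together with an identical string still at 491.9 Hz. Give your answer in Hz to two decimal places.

36.79 Hz

For a string, f ∝ √T, so the new frequency is 491.9·√0.856 = 455.1072 Hz.
f_beat = |455.1072 − 491.9| = 36.79 Hz.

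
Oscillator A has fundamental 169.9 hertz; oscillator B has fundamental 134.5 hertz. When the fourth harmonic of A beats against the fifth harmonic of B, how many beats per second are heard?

Fourth harmonic of the first: 4·169.9 = 679.6 Hz.
Fifth harmonic of the second: 5·134.5 = 672.5 Hz.
f_beat = |679.6 − 672.5| = 7.1 Hz.

7.1 Hz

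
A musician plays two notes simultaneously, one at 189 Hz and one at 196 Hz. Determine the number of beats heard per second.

7 Hz

Beats arise from superposition of two nearby frequencies; the beat rate is |f₁ − f₂|.
|189 − 196| = 7 Hz.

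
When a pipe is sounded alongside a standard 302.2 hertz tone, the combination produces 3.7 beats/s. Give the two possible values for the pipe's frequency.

298.5 Hz or 305.9 Hz

|f − 302.2| = 3.7, so f = 302.2 ± 3.7.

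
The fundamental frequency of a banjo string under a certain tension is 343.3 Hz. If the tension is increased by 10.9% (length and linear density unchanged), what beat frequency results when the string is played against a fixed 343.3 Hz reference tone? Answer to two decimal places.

18.23 Hz

For a string, f ∝ √T, so the new frequency is 343.3·√1.109 = 361.5260 Hz.
f_beat = |361.5260 − 343.3| = 18.23 Hz.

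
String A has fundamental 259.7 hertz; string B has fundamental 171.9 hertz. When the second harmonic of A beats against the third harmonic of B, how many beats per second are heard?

Second harmonic of the first: 2·259.7 = 519.4 Hz.
Third harmonic of the second: 3·171.9 = 515.7 Hz.
f_beat = |519.4 − 515.7| = 3.7 Hz.

3.7 Hz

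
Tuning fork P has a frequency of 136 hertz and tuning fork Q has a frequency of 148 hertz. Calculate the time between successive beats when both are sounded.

0.083 s

f_beat = |136 − 148| = 12 Hz.
Beat period T = 1 / f_beat = 1 / 12 s.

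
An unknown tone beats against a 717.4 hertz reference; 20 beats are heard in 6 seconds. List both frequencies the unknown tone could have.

714.0667 Hz or 720.7333 Hz

Beat frequency = 20/6 = 3.3333 Hz.
|f − 717.4| = 3.3333, so f = 717.4 ± 3.3333.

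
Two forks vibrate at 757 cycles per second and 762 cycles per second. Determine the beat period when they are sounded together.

f_beat = |757 − 762| = 5 Hz.
Beat period T = 1 / f_beat = 1 / 5 s.

0.200 s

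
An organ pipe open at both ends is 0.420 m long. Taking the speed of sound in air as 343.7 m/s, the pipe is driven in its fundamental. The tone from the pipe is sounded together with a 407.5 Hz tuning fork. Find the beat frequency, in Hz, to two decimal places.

1.67 Hz

Open pipe: f_n = n·v/(2L) = 1·343.7/(2·0.420) = 409.1667 Hz.
f_beat = |409.1667 − 407.5| = 1.67 Hz.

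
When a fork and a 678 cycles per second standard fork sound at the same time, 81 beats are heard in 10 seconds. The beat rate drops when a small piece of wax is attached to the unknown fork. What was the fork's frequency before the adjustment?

686.1 Hz

Beat frequency = 81/10 = 8.1 Hz.
|f − 678| = 8.1, so the fork was at either 669.9 Hz or 686.1 Hz.
Loading a fork with wax lowers its frequency; the adjustment lowers the fork's frequency.
The beat rate fell, so the adjustment moved the fork toward 678 Hz — it must have started above the reference.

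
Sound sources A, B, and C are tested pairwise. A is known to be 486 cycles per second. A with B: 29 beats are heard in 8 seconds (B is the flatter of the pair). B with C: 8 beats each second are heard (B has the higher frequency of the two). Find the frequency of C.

A–B: Beat frequency = 29/8 = 3.625 Hz.
B is below A, so f_B = 486 − 3.625 = 482.375 Hz.
C is below B, so f_C = 482.375 − 8 = 474.375 Hz.

474.375 Hz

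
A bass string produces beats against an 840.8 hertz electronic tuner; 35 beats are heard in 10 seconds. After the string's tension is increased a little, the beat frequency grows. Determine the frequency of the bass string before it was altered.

844.3 Hz

Beat frequency = 35/10 = 3.5 Hz.
|f − 840.8| = 3.5, so the bass string was at either 837.3 Hz or 844.3 Hz.
Higher tension means higher frequency; the adjustment raises the bass string's frequency.
The beat rate rose, so the adjustment moved the bass string further from 840.8 Hz — it was already above the reference.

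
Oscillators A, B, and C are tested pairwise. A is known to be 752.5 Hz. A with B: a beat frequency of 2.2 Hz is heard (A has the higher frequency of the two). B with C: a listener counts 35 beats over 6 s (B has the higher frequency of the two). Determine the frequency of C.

744.4667 Hz

B is below A, so f_B = 752.5 − 2.2 = 750.3 Hz.
B–C: Beat frequency = 35/6 = 5.8333 Hz.
C is below B, so f_C = 750.3 − 5.8333 = 744.4667 Hz.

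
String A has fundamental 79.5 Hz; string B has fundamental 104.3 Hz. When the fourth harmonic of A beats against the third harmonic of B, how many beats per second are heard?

Fourth harmonic of the first: 4·79.5 = 318.0 Hz.
Third harmonic of the second: 3·104.3 = 312.9 Hz.
f_beat = |318.0 − 312.9| = 5.1 Hz.

5.1 Hz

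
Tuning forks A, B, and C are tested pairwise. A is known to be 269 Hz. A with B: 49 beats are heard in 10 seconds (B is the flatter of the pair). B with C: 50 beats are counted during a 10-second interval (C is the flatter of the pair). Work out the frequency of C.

259.1 Hz

A–B: Beat frequency = 49/10 = 4.9 Hz.
B is below A, so f_B = 269 − 4.9 = 264.1 Hz.
B–C: Beat frequency = 50/10 = 5 Hz.
C is below B, so f_C = 264.1 − 5 = 259.1 Hz.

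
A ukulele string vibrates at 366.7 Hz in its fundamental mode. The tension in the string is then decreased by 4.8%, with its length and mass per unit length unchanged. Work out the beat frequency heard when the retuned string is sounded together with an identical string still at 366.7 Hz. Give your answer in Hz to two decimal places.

For a string, f ∝ √T, so the new frequency is 366.7·√0.952 = 357.7910 Hz.
f_beat = |357.7910 − 366.7| = 8.91 Hz.

8.91 Hz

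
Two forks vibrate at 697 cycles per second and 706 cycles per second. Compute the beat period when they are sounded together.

f_beat = |697 − 706| = 9 Hz.
Beat period T = 1 / f_beat = 1 / 9 s.

0.111 s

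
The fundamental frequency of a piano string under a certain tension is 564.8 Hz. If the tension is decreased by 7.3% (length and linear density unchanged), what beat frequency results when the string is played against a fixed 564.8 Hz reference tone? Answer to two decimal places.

21.01 Hz

For a string, f ∝ √T, so the new frequency is 564.8·√0.927 = 543.7942 Hz.
f_beat = |543.7942 − 564.8| = 21.01 Hz.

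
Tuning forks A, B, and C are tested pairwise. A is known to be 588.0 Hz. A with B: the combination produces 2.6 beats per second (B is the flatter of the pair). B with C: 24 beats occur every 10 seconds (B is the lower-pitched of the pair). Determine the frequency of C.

B is below A, so f_B = 588.0 − 2.6 = 585.4 Hz.
B–C: Beat frequency = 24/10 = 2.4 Hz.
C is above B, so f_C = 585.4 + 2.4 = 587.8 Hz.

587.8 Hz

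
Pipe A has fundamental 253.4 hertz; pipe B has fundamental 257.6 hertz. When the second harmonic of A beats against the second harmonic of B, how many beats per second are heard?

8.4 Hz

Second harmonic of the first: 2·253.4 = 506.8 Hz.
Second harmonic of the second: 2·257.6 = 515.2 Hz.
f_beat = |506.8 − 515.2| = 8.4 Hz.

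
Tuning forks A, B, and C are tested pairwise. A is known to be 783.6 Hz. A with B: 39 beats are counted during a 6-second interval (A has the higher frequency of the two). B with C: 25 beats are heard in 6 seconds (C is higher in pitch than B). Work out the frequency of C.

781.2667 Hz

A–B: Beat frequency = 39/6 = 6.5 Hz.
B is below A, so f_B = 783.6 − 6.5 = 777.1 Hz.
B–C: Beat frequency = 25/6 = 4.1667 Hz.
C is above B, so f_C = 777.1 + 4.1667 = 781.2667 Hz.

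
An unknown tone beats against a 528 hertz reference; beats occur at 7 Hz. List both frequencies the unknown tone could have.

|f − 528| = 7, so f = 528 ± 7.

521 Hz or 535 Hz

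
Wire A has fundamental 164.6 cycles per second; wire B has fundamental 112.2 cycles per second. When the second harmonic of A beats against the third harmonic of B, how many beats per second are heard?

Second harmonic of the first: 2·164.6 = 329.2 Hz.
Third harmonic of the second: 3·112.2 = 336.6 Hz.
f_beat = |329.2 − 336.6| = 7.4 Hz.

7.4 Hz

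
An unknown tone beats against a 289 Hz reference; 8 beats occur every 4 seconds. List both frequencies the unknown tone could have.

287 Hz or 291 Hz

Beat frequency = 8/4 = 2 Hz.
|f − 289| = 2, so f = 289 ± 2.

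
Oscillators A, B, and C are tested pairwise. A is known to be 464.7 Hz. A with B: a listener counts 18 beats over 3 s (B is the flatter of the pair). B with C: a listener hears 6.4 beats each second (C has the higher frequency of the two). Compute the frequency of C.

465.1 Hz

A–B: Beat frequency = 18/3 = 6 Hz.
B is below A, so f_B = 464.7 − 6 = 458.7 Hz.
C is above B, so f_C = 458.7 + 6.4 = 465.1 Hz.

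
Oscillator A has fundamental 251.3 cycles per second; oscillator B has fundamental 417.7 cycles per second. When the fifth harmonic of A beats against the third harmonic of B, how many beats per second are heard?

Fifth harmonic of the first: 5·251.3 = 1256.5 Hz.
Third harmonic of the second: 3·417.7 = 1253.1 Hz.
f_beat = |1256.5 − 1253.1| = 3.4 Hz.

3.4 Hz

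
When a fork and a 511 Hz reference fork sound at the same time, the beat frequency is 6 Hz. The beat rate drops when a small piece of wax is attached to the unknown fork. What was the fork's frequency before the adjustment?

|f − 511| = 6, so the fork was at either 505 Hz or 517 Hz.
Loading a fork with wax lowers its frequency; the adjustment lowers the fork's frequency.
The beat rate fell, so the adjustment moved the fork toward 511 Hz — it must have started above the reference.

517 Hz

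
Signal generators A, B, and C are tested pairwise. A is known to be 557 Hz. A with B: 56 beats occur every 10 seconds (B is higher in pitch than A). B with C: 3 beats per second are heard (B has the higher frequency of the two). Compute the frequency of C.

559.6 Hz

A–B: Beat frequency = 56/10 = 5.6 Hz.
B is above A, so f_B = 557 + 5.6 = 562.6 Hz.
C is below B, so f_C = 562.6 − 3 = 559.6 Hz.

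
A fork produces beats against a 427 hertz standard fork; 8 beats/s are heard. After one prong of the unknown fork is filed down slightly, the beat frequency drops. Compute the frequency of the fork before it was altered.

|f − 427| = 8, so the fork was at either 419 Hz or 435 Hz.
Filing a prong removes mass and raises the fork's frequency; the adjustment raises the fork's frequency.
The beat rate fell, so the adjustment moved the fork toward 427 Hz — it must have started below the reference.

419 Hz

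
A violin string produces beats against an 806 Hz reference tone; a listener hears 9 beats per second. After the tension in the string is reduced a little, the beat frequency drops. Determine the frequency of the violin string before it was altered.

|f − 806| = 9, so the violin string was at either 797 Hz or 815 Hz.
Lower tension means lower frequency; the adjustment lowers the violin string's frequency.
The beat rate fell, so the adjustment moved the violin string toward 806 Hz — it must have started above the reference.

815 Hz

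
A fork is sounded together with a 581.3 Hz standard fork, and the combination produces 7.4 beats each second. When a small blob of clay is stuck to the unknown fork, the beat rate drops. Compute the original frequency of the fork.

588.7 Hz

|f − 581.3| = 7.4, so the fork was at either 573.9 Hz or 588.7 Hz.
Adding mass to a fork lowers its frequency; the adjustment lowers the fork's frequency.
The beat rate fell, so the adjustment moved the fork toward 581.3 Hz — it must have started above the reference.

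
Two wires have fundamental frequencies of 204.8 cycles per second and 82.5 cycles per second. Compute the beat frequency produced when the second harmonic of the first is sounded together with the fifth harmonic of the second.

Second harmonic of the first: 2·204.8 = 409.6 Hz.
Fifth harmonic of the second: 5·82.5 = 412.5 Hz.
f_beat = |409.6 − 412.5| = 2.9 Hz.

2.9 Hz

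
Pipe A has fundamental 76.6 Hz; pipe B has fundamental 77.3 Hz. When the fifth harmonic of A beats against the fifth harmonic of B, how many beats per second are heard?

3.5 Hz

Fifth harmonic of the first: 5·76.6 = 383.0 Hz.
Fifth harmonic of the second: 5·77.3 = 386.5 Hz.
f_beat = |383.0 − 386.5| = 3.5 Hz.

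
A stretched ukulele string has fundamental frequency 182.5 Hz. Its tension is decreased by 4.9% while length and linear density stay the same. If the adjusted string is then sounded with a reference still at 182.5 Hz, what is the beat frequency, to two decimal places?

4.53 Hz

For a string, f ∝ √T, so the new frequency is 182.5·√0.951 = 177.9726 Hz.
f_beat = |177.9726 − 182.5| = 4.53 Hz.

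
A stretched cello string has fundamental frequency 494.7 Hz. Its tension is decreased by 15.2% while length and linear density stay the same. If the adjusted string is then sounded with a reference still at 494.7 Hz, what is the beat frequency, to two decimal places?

39.15 Hz

For a string, f ∝ √T, so the new frequency is 494.7·√0.848 = 455.5540 Hz.
f_beat = |455.5540 − 494.7| = 39.15 Hz.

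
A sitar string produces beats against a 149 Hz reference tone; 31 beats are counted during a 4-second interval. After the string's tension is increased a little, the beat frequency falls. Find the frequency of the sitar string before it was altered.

Beat frequency = 31/4 = 7.75 Hz.
|f − 149| = 7.75, so the sitar string was at either 141.25 Hz or 156.75 Hz.
Higher tension means higher frequency; the adjustment raises the sitar string's frequency.
The beat rate fell, so the adjustment moved the sitar string toward 149 Hz — it must have started below the reference.

141.25 Hz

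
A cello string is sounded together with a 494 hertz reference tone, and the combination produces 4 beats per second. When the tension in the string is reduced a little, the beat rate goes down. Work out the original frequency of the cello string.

498 Hz

|f − 494| = 4, so the cello string was at either 490 Hz or 498 Hz.
Lower tension means lower frequency; the adjustment lowers the cello string's frequency.
The beat rate fell, so the adjustment moved the cello string toward 494 Hz — it must have started above the reference.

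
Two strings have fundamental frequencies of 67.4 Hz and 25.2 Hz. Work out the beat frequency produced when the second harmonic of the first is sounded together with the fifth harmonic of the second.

8.8 Hz

Second harmonic of the first: 2·67.4 = 134.8 Hz.
Fifth harmonic of the second: 5·25.2 = 126.0 Hz.
f_beat = |134.8 − 126.0| = 8.8 Hz.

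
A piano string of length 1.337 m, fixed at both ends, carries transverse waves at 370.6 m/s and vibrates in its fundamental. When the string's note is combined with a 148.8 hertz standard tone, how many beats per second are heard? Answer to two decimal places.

10.21 Hz

For a string fixed at both ends, f_n = n·v/(2L) = 1·370.6/(2·1.337) = 138.5939 Hz.
f_beat = |138.5939 − 148.8| = 10.21 Hz.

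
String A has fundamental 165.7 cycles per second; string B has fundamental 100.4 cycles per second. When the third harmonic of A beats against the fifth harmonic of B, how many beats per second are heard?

Third harmonic of the first: 3·165.7 = 497.1 Hz.
Fifth harmonic of the second: 5·100.4 = 502.0 Hz.
f_beat = |497.1 − 502.0| = 4.9 Hz.

4.9 Hz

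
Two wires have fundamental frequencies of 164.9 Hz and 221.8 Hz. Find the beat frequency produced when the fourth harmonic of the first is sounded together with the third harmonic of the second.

5.8 Hz

Fourth harmonic of the first: 4·164.9 = 659.6 Hz.
Third harmonic of the second: 3·221.8 = 665.4 Hz.
f_beat = |659.6 − 665.4| = 5.8 Hz.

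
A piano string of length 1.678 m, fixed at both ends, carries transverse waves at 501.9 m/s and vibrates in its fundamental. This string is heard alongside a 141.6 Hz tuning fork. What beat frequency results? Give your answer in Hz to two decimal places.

For a string fixed at both ends, f_n = n·v/(2L) = 1·501.9/(2·1.678) = 149.5530 Hz.
f_beat = |149.5530 − 141.6| = 7.95 Hz.

7.95 Hz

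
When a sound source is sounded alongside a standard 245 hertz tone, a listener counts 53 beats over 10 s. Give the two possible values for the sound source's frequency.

239.7 Hz or 250.3 Hz

Beat frequency = 53/10 = 5.3 Hz.
|f − 245| = 5.3, so f = 245 ± 5.3.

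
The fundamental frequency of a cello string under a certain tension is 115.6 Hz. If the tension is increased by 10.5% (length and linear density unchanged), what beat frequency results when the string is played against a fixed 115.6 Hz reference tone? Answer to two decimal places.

For a string, f ∝ √T, so the new frequency is 115.6·√1.105 = 121.5175 Hz.
f_beat = |121.5175 − 115.6| = 5.92 Hz.

5.92 Hz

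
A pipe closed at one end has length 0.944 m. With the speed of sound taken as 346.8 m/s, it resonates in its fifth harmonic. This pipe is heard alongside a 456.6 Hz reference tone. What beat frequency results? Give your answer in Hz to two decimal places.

2.62 Hz

Closed pipe (odd harmonics): f_n = n·v/(4L) = 5·346.8/(4·0.944) = 459.2161 Hz.
f_beat = |459.2161 − 456.6| = 2.62 Hz.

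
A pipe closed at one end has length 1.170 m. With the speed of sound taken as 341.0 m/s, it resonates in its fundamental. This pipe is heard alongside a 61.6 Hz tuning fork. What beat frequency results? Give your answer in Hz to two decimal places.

Closed pipe (odd harmonics): f_n = n·v/(4L) = 1·341.0/(4·1.170) = 72.8632 Hz.
f_beat = |72.8632 − 61.6| = 11.26 Hz.

11.26 Hz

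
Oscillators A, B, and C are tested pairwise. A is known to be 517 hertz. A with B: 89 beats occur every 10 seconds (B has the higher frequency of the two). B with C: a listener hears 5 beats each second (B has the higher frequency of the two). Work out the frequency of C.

A–B: Beat frequency = 89/10 = 8.9 Hz.
B is above A, so f_B = 517 + 8.9 = 525.9 Hz.
C is below B, so f_C = 525.9 − 5 = 520.9 Hz.

520.9 Hz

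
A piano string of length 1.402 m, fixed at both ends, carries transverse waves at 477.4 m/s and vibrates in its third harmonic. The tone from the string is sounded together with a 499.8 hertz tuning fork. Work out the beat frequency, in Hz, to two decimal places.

10.97 Hz

For a string fixed at both ends, f_n = n·v/(2L) = 3·477.4/(2·1.402) = 510.7703 Hz.
f_beat = |510.7703 − 499.8| = 10.97 Hz.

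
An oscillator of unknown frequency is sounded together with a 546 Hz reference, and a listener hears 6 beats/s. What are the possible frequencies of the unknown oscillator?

|f − 546| = 6, so f = 546 ± 6.

540 Hz or 552 Hz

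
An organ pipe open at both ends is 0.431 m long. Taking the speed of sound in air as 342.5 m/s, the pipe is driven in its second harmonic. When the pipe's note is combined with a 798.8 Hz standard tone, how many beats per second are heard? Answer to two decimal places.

Open pipe: f_n = n·v/(2L) = 2·342.5/(2·0.431) = 794.6636 Hz.
f_beat = |794.6636 − 798.8| = 4.14 Hz.

4.14 Hz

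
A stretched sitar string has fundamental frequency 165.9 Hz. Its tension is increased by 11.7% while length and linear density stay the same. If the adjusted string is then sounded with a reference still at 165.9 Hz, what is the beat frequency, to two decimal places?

9.44 Hz

For a string, f ∝ √T, so the new frequency is 165.9·√1.117 = 175.3368 Hz.
f_beat = |175.3368 − 165.9| = 9.44 Hz.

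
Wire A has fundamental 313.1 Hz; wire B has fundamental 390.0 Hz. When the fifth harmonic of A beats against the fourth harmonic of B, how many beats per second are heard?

5.5 Hz

Fifth harmonic of the first: 5·313.1 = 1565.5 Hz.
Fourth harmonic of the second: 4·390.0 = 1560.0 Hz.
f_beat = |1565.5 − 1560.0| = 5.5 Hz.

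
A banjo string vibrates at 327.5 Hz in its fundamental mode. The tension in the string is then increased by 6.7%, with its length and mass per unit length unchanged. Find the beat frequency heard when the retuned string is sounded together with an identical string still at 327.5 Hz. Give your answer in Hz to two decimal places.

For a string, f ∝ √T, so the new frequency is 327.5·√1.067 = 338.2934 Hz.
f_beat = |338.2934 − 327.5| = 10.79 Hz.

10.79 Hz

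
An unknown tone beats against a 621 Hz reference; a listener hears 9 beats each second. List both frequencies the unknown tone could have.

|f − 621| = 9, so f = 621 ± 9.

612 Hz or 630 Hz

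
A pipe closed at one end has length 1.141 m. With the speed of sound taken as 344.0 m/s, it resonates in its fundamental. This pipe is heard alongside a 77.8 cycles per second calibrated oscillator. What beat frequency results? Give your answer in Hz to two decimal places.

2.43 Hz

Closed pipe (odd harmonics): f_n = n·v/(4L) = 1·344.0/(4·1.141) = 75.3725 Hz.
f_beat = |75.3725 − 77.8| = 2.43 Hz.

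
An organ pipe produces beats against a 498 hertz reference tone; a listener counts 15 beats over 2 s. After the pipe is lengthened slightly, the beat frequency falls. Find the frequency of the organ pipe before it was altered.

505.5 Hz

Beat frequency = 15/2 = 7.5 Hz.
|f − 498| = 7.5, so the organ pipe was at either 490.5 Hz or 505.5 Hz.
A longer pipe has a lower fundamental; the adjustment lowers the organ pipe's frequency.
The beat rate fell, so the adjustment moved the organ pipe toward 498 Hz — it must have started above the reference.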